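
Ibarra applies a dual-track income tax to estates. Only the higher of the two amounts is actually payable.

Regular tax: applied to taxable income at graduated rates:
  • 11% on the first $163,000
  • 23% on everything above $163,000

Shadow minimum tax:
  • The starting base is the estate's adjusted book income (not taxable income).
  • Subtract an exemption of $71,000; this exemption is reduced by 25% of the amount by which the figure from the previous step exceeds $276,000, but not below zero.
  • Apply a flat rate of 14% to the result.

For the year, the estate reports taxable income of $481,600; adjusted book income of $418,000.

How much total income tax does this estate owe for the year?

$91,208

Regular tax:
  $163,000 × 11% = $17,930
  $318,600 × 23% = $73,278
  → $91,208

Shadow minimum tax:
  Base (adjusted book income): $418,000
  Exemption: $71,000 − 25% × ($418,000 − $276,000) = $71,000 − $35,500 = $35,500
  Base: $418,000 − $35,500 = $382,500
  $382,500 × 14% = $53,550

$91,208 > $53,550, so the regular tax governs.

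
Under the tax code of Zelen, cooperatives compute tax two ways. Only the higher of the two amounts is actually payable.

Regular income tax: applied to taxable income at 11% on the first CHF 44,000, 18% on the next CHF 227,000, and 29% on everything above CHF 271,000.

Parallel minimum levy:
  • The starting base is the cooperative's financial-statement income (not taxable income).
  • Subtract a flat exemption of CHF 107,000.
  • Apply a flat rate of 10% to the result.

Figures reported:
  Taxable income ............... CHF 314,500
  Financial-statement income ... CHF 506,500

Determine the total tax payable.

CHF 58,315

Regular income tax:
  CHF 44,000 × 11% = CHF 4,840
  CHF 227,000 × 18% = CHF 40,860
  CHF 43,500 × 29% = CHF 12,615
  → CHF 58,315

Parallel minimum levy:
  Base (financial-statement income): CHF 506,500
  Less exemption CHF 107,000 → base CHF 399,500
  CHF 399,500 × 10% = CHF 39,950

CHF 58,315 > CHF 39,950, so the regular income tax governs.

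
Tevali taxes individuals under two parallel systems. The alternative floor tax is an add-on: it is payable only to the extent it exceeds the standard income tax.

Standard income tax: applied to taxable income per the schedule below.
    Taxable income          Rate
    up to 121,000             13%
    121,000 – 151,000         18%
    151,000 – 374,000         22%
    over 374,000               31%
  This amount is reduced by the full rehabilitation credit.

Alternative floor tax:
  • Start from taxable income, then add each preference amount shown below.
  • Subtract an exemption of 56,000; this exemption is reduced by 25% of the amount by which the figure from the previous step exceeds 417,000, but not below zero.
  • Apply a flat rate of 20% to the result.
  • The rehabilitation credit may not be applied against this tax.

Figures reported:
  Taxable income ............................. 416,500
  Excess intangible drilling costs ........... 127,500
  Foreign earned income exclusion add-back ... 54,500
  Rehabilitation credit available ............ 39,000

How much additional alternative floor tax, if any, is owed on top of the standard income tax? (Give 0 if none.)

73,210

Standard income tax:
  121,000 × 13% = 15,730
  30,000 × 18% = 5,400
  223,000 × 22% = 49,060
  42,500 × 31% = 13,175
  → 83,365
  Less rehabilitation credit 39,000 → 44,365

Alternative floor tax:
  Adjusted income: 416,500 + 127,500 + 54,500 = 598,500
  Exemption: 56,000 − 25% × (598,500 − 417,000) = 56,000 − 45,375 = 10,625
  Base: 598,500 − 10,625 = 587,875
  587,875 × 20% = 117,575

Excess of alternative floor tax over standard income tax: 117,575 − 44,365 = 73,210.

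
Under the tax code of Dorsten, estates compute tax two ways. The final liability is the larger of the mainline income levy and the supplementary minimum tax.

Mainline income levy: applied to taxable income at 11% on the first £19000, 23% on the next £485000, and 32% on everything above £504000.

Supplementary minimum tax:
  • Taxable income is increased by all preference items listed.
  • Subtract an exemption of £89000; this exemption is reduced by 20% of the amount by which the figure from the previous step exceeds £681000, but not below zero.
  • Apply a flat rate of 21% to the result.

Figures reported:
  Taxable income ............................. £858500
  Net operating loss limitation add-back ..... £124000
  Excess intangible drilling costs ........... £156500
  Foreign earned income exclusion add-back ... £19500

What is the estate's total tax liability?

Mainline income levy:
  £19000 × 11% = £2090
  £485000 × 23% = £111550
  £354500 × 32% = £113440
  → £227080

Supplementary minimum tax:
  Adjusted income: £858500 + £124000 + £156500 + £19500 = £1158500
  Exemption: 20% × (£1158500 − £681000) = £95500 ≥ £89000, so the exemption is fully phased out
  Base: £1158500 − £0 = £1158500
  £1158500 × 21% = £243285

£243285 > £227080, so the supplementary minimum tax is the binding amount.

£243285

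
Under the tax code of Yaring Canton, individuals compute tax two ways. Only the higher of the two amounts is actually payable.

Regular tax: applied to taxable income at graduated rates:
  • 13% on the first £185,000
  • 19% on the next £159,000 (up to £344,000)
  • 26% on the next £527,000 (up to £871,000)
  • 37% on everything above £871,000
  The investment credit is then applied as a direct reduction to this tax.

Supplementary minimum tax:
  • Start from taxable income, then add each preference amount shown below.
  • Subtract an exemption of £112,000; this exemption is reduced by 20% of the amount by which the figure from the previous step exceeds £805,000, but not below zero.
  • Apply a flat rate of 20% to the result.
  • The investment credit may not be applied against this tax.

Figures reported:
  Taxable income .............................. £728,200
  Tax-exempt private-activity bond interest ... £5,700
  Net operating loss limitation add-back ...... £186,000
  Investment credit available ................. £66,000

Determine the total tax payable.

£166,176

Supplementary minimum tax:
  Adjusted income: £728,200 + £5,700 + £186,000 = £919,900
  Exemption: £112,000 − 20% × (£919,900 − £805,000) = £112,000 − £22,980 = £89,020
  Base: £919,900 − £89,020 = £830,880
  £830,880 × 20% = £166,176

Regular tax:
  £185,000 × 13% = £24,050
  £159,000 × 19% = £30,210
  £384,200 × 26% = £99,892
  → £154,152
  Less investment credit £66,000 → £88,152

£166,176 > £88,152, so the supplementary minimum tax is the binding amount.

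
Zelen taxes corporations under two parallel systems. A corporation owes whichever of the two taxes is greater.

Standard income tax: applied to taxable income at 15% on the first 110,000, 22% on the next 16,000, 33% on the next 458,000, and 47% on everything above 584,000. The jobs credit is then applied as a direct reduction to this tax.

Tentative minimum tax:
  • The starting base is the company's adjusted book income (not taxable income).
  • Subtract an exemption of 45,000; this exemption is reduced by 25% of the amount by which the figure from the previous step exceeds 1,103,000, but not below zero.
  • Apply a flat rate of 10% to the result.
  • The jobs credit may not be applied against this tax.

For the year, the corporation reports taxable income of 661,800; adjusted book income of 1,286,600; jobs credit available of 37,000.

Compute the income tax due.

170,726

Tentative minimum tax:
  Base (adjusted book income): 1,286,600
  Exemption: 25% × (1,286,600 − 1,103,000) = 45,900 ≥ 45,000, so the exemption is fully phased out
  Base: 1,286,600 − 0 = 1,286,600
  1,286,600 × 10% = 128,660

Standard income tax:
  110,000 × 15% = 16,500
  16,000 × 22% = 3,520
  458,000 × 33% = 151,140
  77,800 × 47% = 36,566
  → 207,726
  Less jobs credit 37,000 → 170,726

170,726 > 128,660, so the standard income tax governs.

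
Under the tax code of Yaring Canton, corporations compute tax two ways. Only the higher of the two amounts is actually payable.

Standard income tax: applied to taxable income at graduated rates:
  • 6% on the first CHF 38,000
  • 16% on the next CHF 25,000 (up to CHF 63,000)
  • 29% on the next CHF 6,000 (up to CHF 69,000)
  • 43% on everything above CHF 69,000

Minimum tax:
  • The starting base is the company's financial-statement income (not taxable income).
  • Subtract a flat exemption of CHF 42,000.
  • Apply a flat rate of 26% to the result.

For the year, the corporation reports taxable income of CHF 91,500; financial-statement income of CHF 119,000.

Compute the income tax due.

CHF 20,020

Minimum tax:
  Base (financial-statement income): CHF 119,000
  Less exemption CHF 42,000 → base CHF 77,000
  CHF 77,000 × 26% = CHF 20,020

Standard income tax:
  CHF 38,000 × 6% = CHF 2,280
  CHF 25,000 × 16% = CHF 4,000
  CHF 6,000 × 29% = CHF 1,740
  CHF 22,500 × 43% = CHF 9,675
  → CHF 17,695

CHF 20,020 > CHF 17,695, so the minimum tax is the binding amount.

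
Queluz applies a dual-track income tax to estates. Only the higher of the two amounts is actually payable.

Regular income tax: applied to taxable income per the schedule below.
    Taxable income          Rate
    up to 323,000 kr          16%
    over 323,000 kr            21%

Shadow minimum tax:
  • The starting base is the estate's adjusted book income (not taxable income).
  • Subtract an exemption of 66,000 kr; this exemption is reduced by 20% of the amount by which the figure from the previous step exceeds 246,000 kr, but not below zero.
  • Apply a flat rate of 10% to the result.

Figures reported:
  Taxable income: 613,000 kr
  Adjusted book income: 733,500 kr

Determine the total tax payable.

Shadow minimum tax:
  Base (adjusted book income): 733,500 kr
  Exemption: 20% × (733,500 kr − 246,000 kr) = 97,500 kr ≥ 66,000 kr, so the exemption is fully phased out
  Base: 733,500 kr − 0 kr = 733,500 kr
  733,500 kr × 10% = 73,350 kr

Regular income tax:
  323,000 kr × 16% = 51,680 kr
  290,000 kr × 21% = 60,900 kr
  → 112,580 kr

112,580 kr > 73,350 kr, so the regular income tax governs.

112,580 kr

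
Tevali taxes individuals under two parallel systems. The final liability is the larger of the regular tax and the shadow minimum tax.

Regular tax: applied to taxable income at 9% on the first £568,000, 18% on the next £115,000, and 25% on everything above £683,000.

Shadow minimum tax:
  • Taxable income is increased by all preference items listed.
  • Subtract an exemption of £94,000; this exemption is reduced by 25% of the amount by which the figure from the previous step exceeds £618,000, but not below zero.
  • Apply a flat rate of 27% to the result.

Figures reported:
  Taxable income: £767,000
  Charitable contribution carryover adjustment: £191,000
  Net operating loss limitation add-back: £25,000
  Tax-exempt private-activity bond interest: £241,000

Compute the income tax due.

Shadow minimum tax:
  Adjusted income: £767,000 + £191,000 + £25,000 + £241,000 = £1,224,000
  Exemption: 25% × (£1,224,000 − £618,000) = £151,500 ≥ £94,000, so the exemption is fully phased out
  Base: £1,224,000 − £0 = £1,224,000
  £1,224,000 × 27% = £330,480

Regular tax:
  £568,000 × 9% = £51,120
  £115,000 × 18% = £20,700
  £84,000 × 25% = £21,000
  → £92,820

£330,480 > £92,820, so the shadow minimum tax is the binding amount.

£330,480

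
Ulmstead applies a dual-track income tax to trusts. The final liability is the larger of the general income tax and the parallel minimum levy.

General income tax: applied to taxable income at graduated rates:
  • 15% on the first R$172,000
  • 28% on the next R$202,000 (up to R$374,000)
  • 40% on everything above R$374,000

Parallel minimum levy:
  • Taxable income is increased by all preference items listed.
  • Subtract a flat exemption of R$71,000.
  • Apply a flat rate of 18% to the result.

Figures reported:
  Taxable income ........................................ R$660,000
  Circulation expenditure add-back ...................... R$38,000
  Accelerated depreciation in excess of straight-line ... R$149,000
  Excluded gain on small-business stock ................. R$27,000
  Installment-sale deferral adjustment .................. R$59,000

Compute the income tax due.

R$196,760

Parallel minimum levy:
  Adjusted income: R$660,000 + R$38,000 + R$149,000 + R$27,000 + R$59,000 = R$933,000
  Less exemption R$71,000 → base R$862,000
  R$862,000 × 18% = R$155,160

General income tax:
  R$172,000 × 15% = R$25,800
  R$202,000 × 28% = R$56,560
  R$286,000 × 40% = R$114,400
  → R$196,760

R$196,760 > R$155,160, so the general income tax governs.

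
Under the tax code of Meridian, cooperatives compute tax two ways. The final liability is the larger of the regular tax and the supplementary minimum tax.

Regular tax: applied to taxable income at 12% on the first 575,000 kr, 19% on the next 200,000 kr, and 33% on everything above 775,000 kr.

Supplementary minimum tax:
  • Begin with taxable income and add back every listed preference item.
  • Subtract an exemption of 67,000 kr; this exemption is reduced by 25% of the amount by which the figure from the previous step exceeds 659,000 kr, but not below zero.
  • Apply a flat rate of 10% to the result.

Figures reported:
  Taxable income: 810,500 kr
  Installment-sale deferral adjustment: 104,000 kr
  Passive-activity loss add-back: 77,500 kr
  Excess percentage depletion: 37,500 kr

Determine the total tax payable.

Regular tax:
  575,000 kr × 12% = 69,000 kr
  200,000 kr × 19% = 38,000 kr
  35,500 kr × 33% = 11,715 kr
  → 118,715 kr

Supplementary minimum tax:
  Adjusted income: 810,500 kr + 104,000 kr + 77,500 kr + 37,500 kr = 1,029,500 kr
  Exemption: 25% × (1,029,500 kr − 659,000 kr) = 92,625 kr ≥ 67,000 kr, so the exemption is fully phased out
  Base: 1,029,500 kr − 0 kr = 1,029,500 kr
  1,029,500 kr × 10% = 102,950 kr

118,715 kr > 102,950 kr, so the regular tax governs.

118,715 kr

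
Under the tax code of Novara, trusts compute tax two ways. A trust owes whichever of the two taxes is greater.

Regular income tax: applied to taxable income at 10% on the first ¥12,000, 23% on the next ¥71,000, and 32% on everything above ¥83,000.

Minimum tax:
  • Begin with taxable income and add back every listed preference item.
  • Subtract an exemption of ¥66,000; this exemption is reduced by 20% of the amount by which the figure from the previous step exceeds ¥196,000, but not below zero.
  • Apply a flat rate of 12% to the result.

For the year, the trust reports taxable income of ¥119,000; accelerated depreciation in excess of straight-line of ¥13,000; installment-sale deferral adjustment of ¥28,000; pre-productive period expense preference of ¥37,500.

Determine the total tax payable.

Minimum tax:
  Adjusted income: ¥119,000 + ¥13,000 + ¥28,000 + ¥37,500 = ¥197,500
  Exemption: ¥66,000 − 20% × (¥197,500 − ¥196,000) = ¥66,000 − ¥300 = ¥65,700
  Base: ¥197,500 − ¥65,700 = ¥131,800
  ¥131,800 × 12% = ¥15,816

Regular income tax:
  ¥12,000 × 10% = ¥1,200
  ¥71,000 × 23% = ¥16,330
  ¥36,000 × 32% = ¥11,520
  → ¥29,050

¥29,050 > ¥15,816, so the regular income tax governs.

¥29,050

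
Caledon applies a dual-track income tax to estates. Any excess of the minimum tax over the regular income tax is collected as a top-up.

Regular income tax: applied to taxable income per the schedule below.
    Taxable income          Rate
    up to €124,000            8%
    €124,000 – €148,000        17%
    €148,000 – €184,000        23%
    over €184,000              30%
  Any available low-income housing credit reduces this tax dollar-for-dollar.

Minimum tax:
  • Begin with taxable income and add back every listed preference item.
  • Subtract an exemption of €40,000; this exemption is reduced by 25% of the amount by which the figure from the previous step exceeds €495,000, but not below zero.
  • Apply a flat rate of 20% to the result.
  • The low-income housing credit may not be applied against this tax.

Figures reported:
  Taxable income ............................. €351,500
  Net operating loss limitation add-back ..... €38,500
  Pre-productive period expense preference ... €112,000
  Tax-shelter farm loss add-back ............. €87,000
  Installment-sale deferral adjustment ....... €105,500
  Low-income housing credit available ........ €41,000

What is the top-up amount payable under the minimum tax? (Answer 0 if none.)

€107,370

Regular income tax:
  €124,000 × 8% = €9,920
  €24,000 × 17% = €4,080
  €36,000 × 23% = €8,280
  €167,500 × 30% = €50,250
  → €72,530
  Less low-income housing credit €41,000 → €31,530

Minimum tax:
  Adjusted income: €351,500 + €38,500 + €112,000 + €87,000 + €105,500 = €694,500
  Exemption: 25% × (€694,500 − €495,000) = €49,875 ≥ €40,000, so the exemption is fully phased out
  Base: €694,500 − €0 = €694,500
  €694,500 × 20% = €138,900

Excess of minimum tax over regular income tax: €138,900 − €31,530 = €107,370.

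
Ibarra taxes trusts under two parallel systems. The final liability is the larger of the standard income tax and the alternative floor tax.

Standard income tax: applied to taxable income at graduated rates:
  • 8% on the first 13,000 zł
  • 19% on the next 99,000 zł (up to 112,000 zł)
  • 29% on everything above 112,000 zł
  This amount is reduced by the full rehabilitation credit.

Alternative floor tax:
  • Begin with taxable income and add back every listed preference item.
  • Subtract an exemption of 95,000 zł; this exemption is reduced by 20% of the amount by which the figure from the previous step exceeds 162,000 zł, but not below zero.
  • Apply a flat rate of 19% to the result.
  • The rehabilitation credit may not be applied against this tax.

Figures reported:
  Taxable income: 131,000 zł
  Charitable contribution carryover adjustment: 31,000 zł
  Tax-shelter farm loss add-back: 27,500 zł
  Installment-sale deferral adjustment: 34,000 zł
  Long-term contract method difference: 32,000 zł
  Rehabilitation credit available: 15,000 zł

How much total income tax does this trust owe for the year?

Alternative floor tax:
  Adjusted income: 131,000 zł + 31,000 zł + 27,500 zł + 34,000 zł + 32,000 zł = 255,500 zł
  Exemption: 95,000 zł − 20% × (255,500 zł − 162,000 zł) = 95,000 zł − 18,700 zł = 76,300 zł
  Base: 255,500 zł − 76,300 zł = 179,200 zł
  179,200 zł × 19% = 34,048 zł

Standard income tax:
  13,000 zł × 8% = 1,040 zł
  99,000 zł × 19% = 18,810 zł
  19,000 zł × 29% = 5,510 zł
  → 25,360 zł
  Less rehabilitation credit 15,000 zł → 10,360 zł

34,048 zł > 10,360 zł, so the alternative floor tax is the binding amount.

34,048 zł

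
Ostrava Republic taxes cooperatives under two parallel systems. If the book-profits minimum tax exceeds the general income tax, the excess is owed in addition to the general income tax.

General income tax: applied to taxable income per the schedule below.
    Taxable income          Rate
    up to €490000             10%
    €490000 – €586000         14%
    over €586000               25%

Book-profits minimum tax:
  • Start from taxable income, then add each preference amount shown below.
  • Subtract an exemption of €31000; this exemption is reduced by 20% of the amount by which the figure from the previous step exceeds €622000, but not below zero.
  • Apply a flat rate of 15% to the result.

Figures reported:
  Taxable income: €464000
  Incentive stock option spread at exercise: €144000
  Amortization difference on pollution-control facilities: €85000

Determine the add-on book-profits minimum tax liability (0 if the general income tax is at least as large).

Book-profits minimum tax:
  Adjusted income: €464000 + €144000 + €85000 = €693000
  Exemption: €31000 − 20% × (€693000 − €622000) = €31000 − €14200 = €16800
  Base: €693000 − €16800 = €676200
  €676200 × 15% = €101430

General income tax:
  €464000 × 10% = €46400

Excess of book-profits minimum tax over general income tax: €101430 − €46400 = €55030.

€55030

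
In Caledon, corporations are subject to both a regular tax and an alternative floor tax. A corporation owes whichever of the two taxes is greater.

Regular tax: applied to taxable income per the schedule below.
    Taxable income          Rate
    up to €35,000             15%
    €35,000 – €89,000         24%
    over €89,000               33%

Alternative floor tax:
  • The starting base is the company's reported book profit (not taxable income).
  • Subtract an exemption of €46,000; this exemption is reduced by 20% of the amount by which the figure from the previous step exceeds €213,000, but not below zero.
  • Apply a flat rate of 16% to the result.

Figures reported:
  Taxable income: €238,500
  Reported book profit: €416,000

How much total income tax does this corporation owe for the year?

€67,545

Regular tax:
  €35,000 × 15% = €5,250
  €54,000 × 24% = €12,960
  €149,500 × 33% = €49,335
  → €67,545

Alternative floor tax:
  Base (reported book profit): €416,000
  Exemption: €46,000 − 20% × (€416,000 − €213,000) = €46,000 − €40,600 = €5,400
  Base: €416,000 − €5,400 = €410,600
  €410,600 × 16% = €65,696

€67,545 > €65,696, so the regular tax governs.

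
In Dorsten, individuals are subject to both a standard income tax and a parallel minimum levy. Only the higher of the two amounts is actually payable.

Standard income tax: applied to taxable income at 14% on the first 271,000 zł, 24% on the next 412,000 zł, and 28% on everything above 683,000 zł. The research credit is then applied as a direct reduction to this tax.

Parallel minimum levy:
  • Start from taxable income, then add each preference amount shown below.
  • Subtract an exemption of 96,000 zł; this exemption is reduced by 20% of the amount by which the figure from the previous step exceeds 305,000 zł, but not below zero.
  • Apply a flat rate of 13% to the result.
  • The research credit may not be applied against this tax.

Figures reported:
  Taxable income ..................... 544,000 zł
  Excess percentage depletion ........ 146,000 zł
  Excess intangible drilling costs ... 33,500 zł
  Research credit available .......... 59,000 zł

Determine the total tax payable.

92,456 zł

Parallel minimum levy:
  Adjusted income: 544,000 zł + 146,000 zł + 33,500 zł = 723,500 zł
  Exemption: 96,000 zł − 20% × (723,500 zł − 305,000 zł) = 96,000 zł − 83,700 zł = 12,300 zł
  Base: 723,500 zł − 12,300 zł = 711,200 zł
  711,200 zł × 13% = 92,456 zł

Standard income tax:
  271,000 zł × 14% = 37,940 zł
  273,000 zł × 24% = 65,520 zł
  → 103,460 zł
  Less research credit 59,000 zł → 44,460 zł

92,456 zł > 44,460 zł, so the parallel minimum levy is the binding amount.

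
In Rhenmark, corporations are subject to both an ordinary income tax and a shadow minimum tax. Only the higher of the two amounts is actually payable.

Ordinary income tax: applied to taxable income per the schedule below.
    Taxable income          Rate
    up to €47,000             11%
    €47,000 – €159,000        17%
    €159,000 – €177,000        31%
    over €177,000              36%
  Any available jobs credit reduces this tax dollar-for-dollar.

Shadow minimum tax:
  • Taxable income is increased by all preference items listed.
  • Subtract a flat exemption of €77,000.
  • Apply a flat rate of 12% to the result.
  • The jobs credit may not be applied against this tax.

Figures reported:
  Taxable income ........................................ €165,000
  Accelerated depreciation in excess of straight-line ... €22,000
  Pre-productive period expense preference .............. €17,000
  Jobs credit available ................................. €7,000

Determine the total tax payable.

€19,070

Ordinary income tax:
  €47,000 × 11% = €5,170
  €112,000 × 17% = €19,040
  €6,000 × 31% = €1,860
  → €26,070
  Less jobs credit €7,000 → €19,070

Shadow minimum tax:
  Adjusted income: €165,000 + €22,000 + €17,000 = €204,000
  Less exemption €77,000 → base €127,000
  €127,000 × 12% = €15,240

€19,070 > €15,240, so the ordinary income tax governs.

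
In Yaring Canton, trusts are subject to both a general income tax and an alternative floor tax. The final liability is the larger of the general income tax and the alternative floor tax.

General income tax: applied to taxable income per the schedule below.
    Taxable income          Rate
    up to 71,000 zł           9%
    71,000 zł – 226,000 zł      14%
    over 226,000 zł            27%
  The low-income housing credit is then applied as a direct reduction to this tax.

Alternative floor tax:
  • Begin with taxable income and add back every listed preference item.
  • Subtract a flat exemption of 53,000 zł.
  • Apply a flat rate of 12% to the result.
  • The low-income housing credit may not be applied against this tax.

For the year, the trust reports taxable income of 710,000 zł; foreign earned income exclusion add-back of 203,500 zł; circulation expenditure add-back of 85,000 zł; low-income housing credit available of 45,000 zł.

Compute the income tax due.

113,770 zł

General income tax:
  71,000 zł × 9% = 6,390 zł
  155,000 zł × 14% = 21,700 zł
  484,000 zł × 27% = 130,680 zł
  → 158,770 zł
  Less low-income housing credit 45,000 zł → 113,770 zł

Alternative floor tax:
  Adjusted income: 710,000 zł + 203,500 zł + 85,000 zł = 998,500 zł
  Less exemption 53,000 zł → base 945,500 zł
  945,500 zł × 12% = 113,460 zł

113,770 zł > 113,460 zł, so the general income tax governs.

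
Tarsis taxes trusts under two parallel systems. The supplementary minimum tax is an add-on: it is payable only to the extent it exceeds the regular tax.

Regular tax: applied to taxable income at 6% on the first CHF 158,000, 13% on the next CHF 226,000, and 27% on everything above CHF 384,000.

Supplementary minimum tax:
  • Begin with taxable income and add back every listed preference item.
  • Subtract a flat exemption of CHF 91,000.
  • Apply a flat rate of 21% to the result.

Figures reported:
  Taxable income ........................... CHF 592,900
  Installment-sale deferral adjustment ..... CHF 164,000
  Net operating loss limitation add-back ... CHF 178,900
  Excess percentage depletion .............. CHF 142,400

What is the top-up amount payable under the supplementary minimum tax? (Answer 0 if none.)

Supplementary minimum tax:
  Adjusted income: CHF 592,900 + CHF 164,000 + CHF 178,900 + CHF 142,400 = CHF 1,078,200
  Less exemption CHF 91,000 → base CHF 987,200
  CHF 987,200 × 21% = CHF 207,312

Regular tax:
  CHF 158,000 × 6% = CHF 9,480
  CHF 226,000 × 13% = CHF 29,380
  CHF 208,900 × 27% = CHF 56,403
  → CHF 95,263

Excess of supplementary minimum tax over regular tax: CHF 207,312 − CHF 95,263 = CHF 112,049.

CHF 112,049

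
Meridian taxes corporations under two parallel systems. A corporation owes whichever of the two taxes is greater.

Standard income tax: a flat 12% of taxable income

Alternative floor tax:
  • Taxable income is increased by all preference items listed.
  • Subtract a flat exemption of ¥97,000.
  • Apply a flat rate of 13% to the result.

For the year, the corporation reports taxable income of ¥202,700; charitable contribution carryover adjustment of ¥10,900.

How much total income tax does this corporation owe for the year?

¥24,324

Standard income tax:
  ¥202,700 × 12% = ¥24,324

Alternative floor tax:
  Adjusted income: ¥202,700 + ¥10,900 = ¥213,600
  Less exemption ¥97,000 → base ¥116,600
  ¥116,600 × 13% = ¥15,158

¥24,324 > ¥15,158, so the standard income tax governs.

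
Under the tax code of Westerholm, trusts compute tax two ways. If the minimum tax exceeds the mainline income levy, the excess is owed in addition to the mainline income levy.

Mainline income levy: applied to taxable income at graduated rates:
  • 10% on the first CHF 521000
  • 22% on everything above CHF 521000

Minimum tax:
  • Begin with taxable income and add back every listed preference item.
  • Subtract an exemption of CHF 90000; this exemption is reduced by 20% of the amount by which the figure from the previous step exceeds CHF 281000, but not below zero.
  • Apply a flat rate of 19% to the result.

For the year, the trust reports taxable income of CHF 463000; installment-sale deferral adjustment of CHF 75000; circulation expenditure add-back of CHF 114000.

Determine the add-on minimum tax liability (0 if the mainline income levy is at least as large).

CHF 74578

Mainline income levy:
  CHF 463000 × 10% = CHF 46300

Minimum tax:
  Adjusted income: CHF 463000 + CHF 75000 + CHF 114000 = CHF 652000
  Exemption: CHF 90000 − 20% × (CHF 652000 − CHF 281000) = CHF 90000 − CHF 74200 = CHF 15800
  Base: CHF 652000 − CHF 15800 = CHF 636200
  CHF 636200 × 19% = CHF 120878

Excess of minimum tax over mainline income levy: CHF 120878 − CHF 46300 = CHF 74578.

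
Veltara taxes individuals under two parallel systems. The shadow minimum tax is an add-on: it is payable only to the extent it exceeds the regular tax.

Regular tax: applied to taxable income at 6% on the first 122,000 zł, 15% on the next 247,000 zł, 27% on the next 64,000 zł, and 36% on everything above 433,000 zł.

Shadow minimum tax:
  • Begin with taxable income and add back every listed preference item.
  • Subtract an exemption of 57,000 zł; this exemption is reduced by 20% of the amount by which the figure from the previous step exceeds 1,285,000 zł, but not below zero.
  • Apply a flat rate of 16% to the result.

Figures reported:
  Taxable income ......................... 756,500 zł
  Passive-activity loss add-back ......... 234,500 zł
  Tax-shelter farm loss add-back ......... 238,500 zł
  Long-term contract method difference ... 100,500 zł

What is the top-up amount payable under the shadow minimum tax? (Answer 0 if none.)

Shadow minimum tax:
  Adjusted income: 756,500 zł + 234,500 zł + 238,500 zł + 100,500 zł = 1,330,000 zł
  Exemption: 57,000 zł − 20% × (1,330,000 zł − 1,285,000 zł) = 57,000 zł − 9,000 zł = 48,000 zł
  Base: 1,330,000 zł − 48,000 zł = 1,282,000 zł
  1,282,000 zł × 16% = 205,120 zł

Regular tax:
  122,000 zł × 6% = 7,320 zł
  247,000 zł × 15% = 37,050 zł
  64,000 zł × 27% = 17,280 zł
  323,500 zł × 36% = 116,460 zł
  → 178,110 zł

Excess of shadow minimum tax over regular tax: 205,120 zł − 178,110 zł = 27,010 zł.

27,010 zł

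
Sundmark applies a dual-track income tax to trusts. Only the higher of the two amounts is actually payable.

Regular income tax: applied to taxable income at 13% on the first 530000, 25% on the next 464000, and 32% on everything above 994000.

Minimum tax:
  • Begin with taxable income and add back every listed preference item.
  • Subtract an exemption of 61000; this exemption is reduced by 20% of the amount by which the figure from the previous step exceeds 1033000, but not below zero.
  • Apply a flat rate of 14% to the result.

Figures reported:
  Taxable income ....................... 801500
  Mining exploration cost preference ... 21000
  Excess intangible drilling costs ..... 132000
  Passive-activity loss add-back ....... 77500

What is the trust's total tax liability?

Minimum tax:
  Adjusted income: 801500 + 21000 + 132000 + 77500 = 1032000
  Exemption: 1032000 ≤ 1033000, so full 61000 applies
  Base: 1032000 − 61000 = 971000
  971000 × 14% = 135940

Regular income tax:
  530000 × 13% = 68900
  271500 × 25% = 67875
  → 136775

136775 > 135940, so the regular income tax governs.

136775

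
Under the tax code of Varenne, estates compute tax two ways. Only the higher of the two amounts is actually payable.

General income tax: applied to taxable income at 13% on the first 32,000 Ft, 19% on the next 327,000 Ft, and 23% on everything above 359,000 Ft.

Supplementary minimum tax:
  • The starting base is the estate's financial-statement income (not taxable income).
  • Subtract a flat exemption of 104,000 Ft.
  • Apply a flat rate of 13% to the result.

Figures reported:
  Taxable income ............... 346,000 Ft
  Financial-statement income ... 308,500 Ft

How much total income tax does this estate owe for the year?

63,820 Ft

General income tax:
  32,000 Ft × 13% = 4,160 Ft
  314,000 Ft × 19% = 59,660 Ft
  → 63,820 Ft

Supplementary minimum tax:
  Base (financial-statement income): 308,500 Ft
  Less exemption 104,000 Ft → base 204,500 Ft
  204,500 Ft × 13% = 26,585 Ft

63,820 Ft > 26,585 Ft, so the general income tax governs.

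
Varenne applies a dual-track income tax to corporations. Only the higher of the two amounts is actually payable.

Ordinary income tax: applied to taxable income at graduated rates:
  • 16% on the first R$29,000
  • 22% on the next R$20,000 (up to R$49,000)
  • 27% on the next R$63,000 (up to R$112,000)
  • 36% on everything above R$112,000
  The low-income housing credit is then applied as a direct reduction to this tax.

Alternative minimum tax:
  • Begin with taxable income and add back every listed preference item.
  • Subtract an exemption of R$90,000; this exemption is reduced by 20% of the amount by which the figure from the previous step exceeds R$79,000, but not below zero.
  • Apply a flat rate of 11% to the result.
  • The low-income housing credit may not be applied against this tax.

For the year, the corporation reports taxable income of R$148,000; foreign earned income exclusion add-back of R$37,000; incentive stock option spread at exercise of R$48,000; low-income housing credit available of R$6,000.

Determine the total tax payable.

R$33,010

Alternative minimum tax:
  Adjusted income: R$148,000 + R$37,000 + R$48,000 = R$233,000
  Exemption: R$90,000 − 20% × (R$233,000 − R$79,000) = R$90,000 − R$30,800 = R$59,200
  Base: R$233,000 − R$59,200 = R$173,800
  R$173,800 × 11% = R$19,118

Ordinary income tax:
  R$29,000 × 16% = R$4,640
  R$20,000 × 22% = R$4,400
  R$63,000 × 27% = R$17,010
  R$36,000 × 36% = R$12,960
  → R$39,010
  Less low-income housing credit R$6,000 → R$33,010

R$33,010 > R$19,118, so the ordinary income tax governs.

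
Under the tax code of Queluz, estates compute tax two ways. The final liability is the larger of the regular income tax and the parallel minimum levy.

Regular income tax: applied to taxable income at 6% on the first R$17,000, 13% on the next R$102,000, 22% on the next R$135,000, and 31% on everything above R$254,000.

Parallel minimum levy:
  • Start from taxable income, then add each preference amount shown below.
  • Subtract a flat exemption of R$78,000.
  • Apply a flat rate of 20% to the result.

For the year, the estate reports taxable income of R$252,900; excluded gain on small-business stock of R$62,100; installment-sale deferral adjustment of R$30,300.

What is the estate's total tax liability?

R$53,460

Parallel minimum levy:
  Adjusted income: R$252,900 + R$62,100 + R$30,300 = R$345,300
  Less exemption R$78,000 → base R$267,300
  R$267,300 × 20% = R$53,460

Regular income tax:
  R$17,000 × 6% = R$1,020
  R$102,000 × 13% = R$13,260
  R$133,900 × 22% = R$29,458
  → R$43,738

R$53,460 > R$43,738, so the parallel minimum levy is the binding amount.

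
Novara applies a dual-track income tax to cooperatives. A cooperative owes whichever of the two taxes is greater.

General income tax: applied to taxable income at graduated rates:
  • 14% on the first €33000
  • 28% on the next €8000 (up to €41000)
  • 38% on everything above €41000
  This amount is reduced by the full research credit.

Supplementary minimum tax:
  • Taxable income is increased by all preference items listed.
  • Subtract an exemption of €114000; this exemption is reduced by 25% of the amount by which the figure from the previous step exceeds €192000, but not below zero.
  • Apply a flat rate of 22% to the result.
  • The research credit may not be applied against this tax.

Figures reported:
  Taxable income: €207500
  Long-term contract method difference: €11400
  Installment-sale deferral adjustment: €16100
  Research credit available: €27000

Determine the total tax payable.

€43130

Supplementary minimum tax:
  Adjusted income: €207500 + €11400 + €16100 = €235000
  Exemption: €114000 − 25% × (€235000 − €192000) = €114000 − €10750 = €103250
  Base: €235000 − €103250 = €131750
  €131750 × 22% = €28985

General income tax:
  €33000 × 14% = €4620
  €8000 × 28% = €2240
  €166500 × 38% = €63270
  → €70130
  Less research credit €27000 → €43130

€43130 > €28985, so the general income tax governs.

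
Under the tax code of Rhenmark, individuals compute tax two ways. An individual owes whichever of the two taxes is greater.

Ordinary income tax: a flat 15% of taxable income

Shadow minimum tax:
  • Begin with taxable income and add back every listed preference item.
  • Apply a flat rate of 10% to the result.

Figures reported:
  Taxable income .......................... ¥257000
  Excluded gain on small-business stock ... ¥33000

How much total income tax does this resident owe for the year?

Shadow minimum tax:
  Adjusted income: ¥257000 + ¥33000 = ¥290000
  ¥290000 × 10% = ¥29000

Ordinary income tax:
  ¥257000 × 15% = ¥38550

¥38550 > ¥29000, so the ordinary income tax governs.

¥38550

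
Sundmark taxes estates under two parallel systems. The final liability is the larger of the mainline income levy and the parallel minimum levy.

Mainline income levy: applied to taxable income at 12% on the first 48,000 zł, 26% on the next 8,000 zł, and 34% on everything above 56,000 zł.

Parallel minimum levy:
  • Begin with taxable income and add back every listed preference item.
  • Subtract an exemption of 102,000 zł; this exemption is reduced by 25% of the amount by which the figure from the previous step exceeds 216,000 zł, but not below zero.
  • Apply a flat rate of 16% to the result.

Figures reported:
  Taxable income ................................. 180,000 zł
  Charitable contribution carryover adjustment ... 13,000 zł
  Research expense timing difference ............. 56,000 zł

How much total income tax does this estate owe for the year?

50,000 zł

Parallel minimum levy:
  Adjusted income: 180,000 zł + 13,000 zł + 56,000 zł = 249,000 zł
  Exemption: 102,000 zł − 25% × (249,000 zł − 216,000 zł) = 102,000 zł − 8,250 zł = 93,750 zł
  Base: 249,000 zł − 93,750 zł = 155,250 zł
  155,250 zł × 16% = 24,840 zł

Mainline income levy:
  48,000 zł × 12% = 5,760 zł
  8,000 zł × 26% = 2,080 zł
  124,000 zł × 34% = 42,160 zł
  → 50,000 zł

50,000 zł > 24,840 zł, so the mainline income levy governs.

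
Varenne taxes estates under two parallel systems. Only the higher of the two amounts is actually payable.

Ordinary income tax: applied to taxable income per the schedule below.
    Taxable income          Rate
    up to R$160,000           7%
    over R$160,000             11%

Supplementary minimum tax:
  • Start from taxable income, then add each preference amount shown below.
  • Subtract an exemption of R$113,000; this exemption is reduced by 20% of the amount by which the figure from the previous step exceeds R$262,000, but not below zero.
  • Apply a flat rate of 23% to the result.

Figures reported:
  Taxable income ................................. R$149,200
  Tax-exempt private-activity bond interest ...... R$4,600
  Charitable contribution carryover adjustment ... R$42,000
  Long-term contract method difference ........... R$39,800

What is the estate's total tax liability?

R$28,198

Supplementary minimum tax:
  Adjusted income: R$149,200 + R$4,600 + R$42,000 + R$39,800 = R$235,600
  Exemption: R$235,600 ≤ R$262,000, so full R$113,000 applies
  Base: R$235,600 − R$113,000 = R$122,600
  R$122,600 × 23% = R$28,198

Ordinary income tax:
  R$149,200 × 7% = R$10,444

R$28,198 > R$10,444, so the supplementary minimum tax is the binding amount.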